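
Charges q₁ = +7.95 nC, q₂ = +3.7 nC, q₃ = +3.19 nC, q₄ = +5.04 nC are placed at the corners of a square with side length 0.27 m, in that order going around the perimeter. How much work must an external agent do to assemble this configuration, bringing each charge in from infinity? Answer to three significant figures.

The assembly work is the sum of pairwise potential energies, U = Σ_{i<j} kqᵢqⱼ/rᵢⱼ.
The four side pairs have separation 0.270 m and the two diagonal pairs 0.382 m.
Summing all 6 pair terms gives U = 4.28×10⁻⁶ J.

4.28×10⁻⁶ J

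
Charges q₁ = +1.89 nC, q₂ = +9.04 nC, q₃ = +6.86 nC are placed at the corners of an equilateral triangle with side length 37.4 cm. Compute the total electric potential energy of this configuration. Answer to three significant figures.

The work to assemble the configuration equals its total potential energy, U = Σ kqᵢqⱼ/rᵢⱼ over all pairs.
All three pair separations equal the side length, 0.374 m.
U = (4.11×10⁻⁷) + (3.12×10⁻⁷) + (1.49×10⁻⁶) = 2.21×10⁻⁶ J.

2.21×10⁻⁶ J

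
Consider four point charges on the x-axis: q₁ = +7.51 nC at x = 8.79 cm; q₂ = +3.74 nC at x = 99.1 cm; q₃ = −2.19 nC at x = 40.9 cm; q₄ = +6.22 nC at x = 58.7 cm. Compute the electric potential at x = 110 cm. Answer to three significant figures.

456 V

The total potential is the scalar sum of each charge's contribution, V = Σ kqᵢ/rᵢ.
Distances from the field point to each charge: r₁ = 1.01 m, r₂ = 0.109 m, r₃ = 0.691 m, r₄ = 0.513 m.
V = k[(7.51×10⁻⁹)/(1.01) + (3.74×10⁻⁹)/(0.109) + (-2.19×10⁻⁹)/(0.691) + (6.22×10⁻⁹)/(0.513)] = 456 V.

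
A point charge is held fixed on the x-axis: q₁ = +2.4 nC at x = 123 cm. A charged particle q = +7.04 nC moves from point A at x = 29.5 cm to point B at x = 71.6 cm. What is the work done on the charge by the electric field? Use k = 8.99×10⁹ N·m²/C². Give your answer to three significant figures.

-1.33×10⁻⁷ J

The work done by the electric force is W_field = −ΔU = −q(V_B − V_A) = q(V_A − V_B).
At A: distance to the source charge is 0.935 m; V_A = kq₁/r = 23.1 V.
At B: distance to the source charge is 0.514 m; V_B = kq₁/r = 42.0 V.
ΔV = V_B − V_A = 18.9 V.
W_field = −qΔV = −(7.04×10⁻⁹ C)(18.9 V) = -1.33×10⁻⁷ J.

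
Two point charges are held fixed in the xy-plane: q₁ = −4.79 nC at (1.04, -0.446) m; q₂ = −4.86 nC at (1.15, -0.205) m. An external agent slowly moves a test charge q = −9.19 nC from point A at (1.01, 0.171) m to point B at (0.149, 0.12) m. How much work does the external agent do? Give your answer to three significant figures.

-8.85×10⁻⁷ J

For quasistatic motion the external work equals the change in potential energy: W_ext = qΔV = q(V_B − V_A).
At A: distances to the source charges are 0.618 m, 0.401 m; V_A = Σ kqᵢ/rᵢ = -179 V.
At B: distances to the source charges are 1.06 m, 1.05 m; V_B = Σ kqᵢ/rᵢ = -82.3 V.
ΔV = V_B − V_A = 96.3 V.
W_ext = qΔV = (-9.19×10⁻⁹ C)(96.3 V) = -8.85×10⁻⁷ J.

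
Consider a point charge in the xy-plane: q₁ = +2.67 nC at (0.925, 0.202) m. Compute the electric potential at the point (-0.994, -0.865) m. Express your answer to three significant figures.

10.9 V

Electric potential is a scalar, so the contributions from each charge add algebraically: V = Σ kqᵢ/rᵢ.
Distances from the field point to each charge: r₁ = 2.20 m.
V = k[(2.67×10⁻⁹)/(2.20)] = 10.9 V.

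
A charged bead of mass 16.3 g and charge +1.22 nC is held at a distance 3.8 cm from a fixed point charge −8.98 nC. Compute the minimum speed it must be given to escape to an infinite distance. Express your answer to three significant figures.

To just escape, total mechanical energy must reach zero at infinity: ½mv²_min + U = 0, so ½mv²_min = −U = |kQq|/r.
|U| = |kQq|/r = (8.99×10⁹ N·m²/C²)(8.98×10⁻⁹)(1.22×10⁻⁹)/(0.0380) = 2.59×10⁻⁶ J.
v_min = √(2|U|/m) = √(2·2.59×10⁻⁶/0.0163) = 0.0178 m/s.

0.0178 m/s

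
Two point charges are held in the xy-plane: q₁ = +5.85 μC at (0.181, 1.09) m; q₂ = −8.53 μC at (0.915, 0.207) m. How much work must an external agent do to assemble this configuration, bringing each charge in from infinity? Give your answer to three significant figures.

The work to assemble the configuration equals its total potential energy, U = Σ kqᵢqⱼ/rᵢⱼ over all pairs.
Pair separations: r₁₂ = 1.15 m.
U = (-0.391) = -0.391 J.

-0.391 J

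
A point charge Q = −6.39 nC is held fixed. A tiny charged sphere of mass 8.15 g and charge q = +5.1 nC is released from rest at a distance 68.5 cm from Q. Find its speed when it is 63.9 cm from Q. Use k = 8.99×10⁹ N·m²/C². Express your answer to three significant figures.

Only the electrostatic force acts, so mechanical energy is conserved: ½mv² = U₁ − U₂ = kQq(1/r₁ − 1/r₂).
U₁ − U₂ = (8.99×10⁹ N·m²/C²)(-6.39×10⁻⁹ C)(5.10×10⁻⁹ C)(1/0.685 − 1/0.639) = 3.08×10⁻⁸ J.
v = √(2·3.08×10⁻⁸/8.15×10⁻³) = 2.75×10⁻³ m/s.

2.75×10⁻³ m/s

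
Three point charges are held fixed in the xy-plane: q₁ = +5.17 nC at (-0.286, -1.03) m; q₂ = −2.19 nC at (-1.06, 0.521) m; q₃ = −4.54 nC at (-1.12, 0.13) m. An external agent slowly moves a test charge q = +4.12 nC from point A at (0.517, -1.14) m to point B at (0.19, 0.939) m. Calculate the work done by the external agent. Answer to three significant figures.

-1.96×10⁻⁷ J

For quasistatic motion the external work equals the change in potential energy: W_ext = qΔV = q(V_B − V_A).
At A: distances to the source charges are 0.810 m, 2.29 m, 2.07 m; V_A = Σ kqᵢ/rᵢ = 29.0 V.
At B: distances to the source charges are 2.03 m, 1.32 m, 1.54 m; V_B = Σ kqᵢ/rᵢ = -18.5 V.
ΔV = V_B − V_A = -47.6 V.
W_ext = qΔV = (4.12×10⁻⁹ C)(-47.6 V) = -1.96×10⁻⁷ J.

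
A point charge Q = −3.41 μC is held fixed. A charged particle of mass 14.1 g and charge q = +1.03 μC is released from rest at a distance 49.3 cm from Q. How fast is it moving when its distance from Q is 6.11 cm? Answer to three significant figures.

Only the electrostatic force acts, so mechanical energy is conserved: ½mv² = U₁ − U₂ = kQq(1/r₁ − 1/r₂).
U₁ − U₂ = (8.99×10⁹ N·m²/C²)(-3.41×10⁻⁶ C)(1.03×10⁻⁶ C)(1/0.493 − 1/0.0611) = 0.453 J.
v = √(2·0.453/0.0141) = 8.01 m/s.

8.01 m/s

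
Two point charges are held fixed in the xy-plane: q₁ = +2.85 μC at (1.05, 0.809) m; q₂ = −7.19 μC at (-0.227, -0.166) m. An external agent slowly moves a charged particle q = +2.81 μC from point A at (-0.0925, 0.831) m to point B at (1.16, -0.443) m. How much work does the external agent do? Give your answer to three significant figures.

For quasistatic motion the external work equals the change in potential energy: W_ext = qΔV = q(V_B − V_A).
At A: distances to the source charges are 1.14 m, 1.01 m; V_A = Σ kqᵢ/rᵢ = -4.18×10⁴ V.
At B: distances to the source charges are 1.26 m, 1.41 m; V_B = Σ kqᵢ/rᵢ = -2.53×10⁴ V.
ΔV = V_B − V_A = 1.65×10⁴ V.
W_ext = qΔV = (2.81×10⁻⁶ C)(1.65×10⁴ V) = 0.0464 J.

0.0464 J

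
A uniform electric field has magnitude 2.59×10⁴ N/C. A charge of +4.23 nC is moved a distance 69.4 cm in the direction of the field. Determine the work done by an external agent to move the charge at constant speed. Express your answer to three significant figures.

The potential change for a displacement 69.4 cm in the direction of the field is ΔV = −Ed = -1.80×10⁴ V.
W_ext = qΔV = -7.60×10⁻⁵ J.

-7.60×10⁻⁵ J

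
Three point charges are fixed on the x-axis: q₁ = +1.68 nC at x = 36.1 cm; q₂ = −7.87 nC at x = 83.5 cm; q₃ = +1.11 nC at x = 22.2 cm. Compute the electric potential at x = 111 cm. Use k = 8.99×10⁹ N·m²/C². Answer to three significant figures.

The total potential is the scalar sum of each charge's contribution, V = Σ kqᵢ/rᵢ.
Distances from the field point to each charge: r₁ = 0.749 m, r₂ = 0.275 m, r₃ = 0.888 m.
V = k[(1.68×10⁻⁹)/(0.749) + (-7.87×10⁻⁹)/(0.275) + (1.11×10⁻⁹)/(0.888)] = -226 V.

-226 V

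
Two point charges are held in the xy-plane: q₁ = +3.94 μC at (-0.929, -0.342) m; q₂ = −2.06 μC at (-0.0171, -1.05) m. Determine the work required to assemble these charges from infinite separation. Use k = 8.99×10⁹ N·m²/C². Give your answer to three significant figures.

The assembly work is the sum of pairwise potential energies, U = Σ_{i<j} kqᵢqⱼ/rᵢⱼ.
Pair separations: r₁₂ = 1.15 m.
U = (-0.0632) = -0.0632 J.

-0.0632 J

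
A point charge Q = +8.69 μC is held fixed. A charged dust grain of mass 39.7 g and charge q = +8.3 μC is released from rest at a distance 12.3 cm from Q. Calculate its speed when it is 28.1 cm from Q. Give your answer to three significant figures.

Only the electrostatic force acts, so mechanical energy is conserved: ½mv² = U₁ − U₂ = kQq(1/r₁ − 1/r₂).
U₁ − U₂ = (8.99×10⁹ N·m²/C²)(8.69×10⁻⁶ C)(8.30×10⁻⁶ C)(1/0.123 − 1/0.281) = 2.96 J.
v = √(2·2.96/0.0397) = 12.2 m/s.

12.2 m/s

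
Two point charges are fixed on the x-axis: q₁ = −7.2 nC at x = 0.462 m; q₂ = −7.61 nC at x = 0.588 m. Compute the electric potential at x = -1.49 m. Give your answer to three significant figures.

The total potential is the scalar sum of each charge's contribution, V = Σ kqᵢ/rᵢ.
Distances from the field point to each charge: r₁ = 1.95 m, r₂ = 2.08 m.
V = k[(-7.20×10⁻⁹)/(1.95) + (-7.61×10⁻⁹)/(2.08)] = -66.1 V.

-66.1 V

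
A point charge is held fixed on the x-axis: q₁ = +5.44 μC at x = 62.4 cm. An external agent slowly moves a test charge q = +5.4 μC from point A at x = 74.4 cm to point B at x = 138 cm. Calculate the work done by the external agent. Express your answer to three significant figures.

-1.85 J

For quasistatic motion the external work equals the change in potential energy: W_ext = qΔV = q(V_B − V_A).
At A: distance to the source charge is 0.120 m; V_A = kq₁/r = 4.08×10⁵ V.
At B: distance to the source charge is 0.756 m; V_B = kq₁/r = 6.47×10⁴ V.
ΔV = V_B − V_A = -3.43×10⁵ V.
W_ext = qΔV = (5.40×10⁻⁶ C)(-3.43×10⁵ V) = -1.85 J.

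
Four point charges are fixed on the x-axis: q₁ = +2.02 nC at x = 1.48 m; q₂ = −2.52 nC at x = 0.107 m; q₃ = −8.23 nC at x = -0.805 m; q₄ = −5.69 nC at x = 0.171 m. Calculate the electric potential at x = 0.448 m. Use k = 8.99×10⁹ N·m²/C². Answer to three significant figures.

-293 V

Electric potential is a scalar, so the contributions from each charge add algebraically: V = Σ kqᵢ/rᵢ.
Distances from the field point to each charge: r₁ = 1.03 m, r₂ = 0.341 m, r₃ = 1.25 m, r₄ = 0.277 m.
V = k[(2.02×10⁻⁹)/(1.03) + (-2.52×10⁻⁹)/(0.341) + (-8.23×10⁻⁹)/(1.25) + (-5.69×10⁻⁹)/(0.277)] = -293 V.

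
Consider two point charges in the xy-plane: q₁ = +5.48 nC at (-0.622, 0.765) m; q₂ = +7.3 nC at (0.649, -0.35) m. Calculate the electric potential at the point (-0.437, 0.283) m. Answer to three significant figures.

148 V

Electric potential is a scalar, so the contributions from each charge add algebraically: V = Σ kqᵢ/rᵢ.
Distances from the field point to each charge: r₁ = 0.516 m, r₂ = 1.26 m.
V = k[(5.48×10⁻⁹)/(0.516) + (7.30×10⁻⁹)/(1.26)] = 148 V.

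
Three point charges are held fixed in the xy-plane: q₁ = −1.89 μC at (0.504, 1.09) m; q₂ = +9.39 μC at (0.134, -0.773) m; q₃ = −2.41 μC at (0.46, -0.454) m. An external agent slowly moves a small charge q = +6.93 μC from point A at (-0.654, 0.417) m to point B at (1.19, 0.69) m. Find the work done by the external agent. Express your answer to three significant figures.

-0.150 J

For quasistatic motion the external work equals the change in potential energy: W_ext = qΔV = q(V_B − V_A).
At A: distances to the source charges are 1.34 m, 1.43 m, 1.41 m; V_A = Σ kqᵢ/rᵢ = 3.11×10⁴ V.
At B: distances to the source charges are 0.794 m, 1.80 m, 1.36 m; V_B = Σ kqᵢ/rᵢ = 9420 V.
ΔV = V_B − V_A = -2.17×10⁴ V.
W_ext = qΔV = (6.93×10⁻⁶ C)(-2.17×10⁴ V) = -0.150 J.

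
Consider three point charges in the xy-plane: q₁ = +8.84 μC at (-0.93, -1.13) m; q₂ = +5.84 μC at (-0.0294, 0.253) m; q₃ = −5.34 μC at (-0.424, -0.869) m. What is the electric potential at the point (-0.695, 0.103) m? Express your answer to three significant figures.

The total potential is the scalar sum of each charge's contribution, V = Σ kqᵢ/rᵢ.
Distances from the field point to each charge: r₁ = 1.26 m, r₂ = 0.682 m, r₃ = 1.01 m.
V = k[(8.84×10⁻⁶)/(1.26) + (5.84×10⁻⁶)/(0.682) + (-5.34×10⁻⁶)/(1.01)] = 9.27×10⁴ V.

9.27×10⁴ V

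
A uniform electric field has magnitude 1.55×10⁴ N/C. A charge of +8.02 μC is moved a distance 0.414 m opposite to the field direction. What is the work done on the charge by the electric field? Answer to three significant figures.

-0.0515 J

The potential change for a displacement 0.414 m opposite to the field direction is ΔV = +Ed = 6420 V.
W_field = −qΔV = -0.0515 J.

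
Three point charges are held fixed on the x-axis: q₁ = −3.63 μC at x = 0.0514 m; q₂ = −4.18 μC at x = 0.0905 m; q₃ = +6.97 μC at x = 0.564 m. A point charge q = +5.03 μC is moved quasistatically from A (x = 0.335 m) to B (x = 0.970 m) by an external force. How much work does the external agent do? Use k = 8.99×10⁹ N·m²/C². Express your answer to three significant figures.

0.358 J

For quasistatic motion the external work equals the change in potential energy: W_ext = qΔV = q(V_B − V_A).
At A: distances to the source charges are 0.284 m, 0.245 m, 0.229 m; V_A = Σ kqᵢ/rᵢ = 4860 V.
At B: distances to the source charges are 0.919 m, 0.879 m, 0.406 m; V_B = Σ kqᵢ/rᵢ = 7.61×10⁴ V.
ΔV = V_B − V_A = 7.12×10⁴ V.
W_ext = qΔV = (5.03×10⁻⁶ C)(7.12×10⁴ V) = 0.358 J.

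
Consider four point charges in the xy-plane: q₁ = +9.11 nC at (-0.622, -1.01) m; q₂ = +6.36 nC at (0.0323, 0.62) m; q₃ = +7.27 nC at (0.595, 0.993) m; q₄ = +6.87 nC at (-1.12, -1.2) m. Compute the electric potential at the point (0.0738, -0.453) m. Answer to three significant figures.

232 V

The total potential is the scalar sum of each charge's contribution, V = Σ kqᵢ/rᵢ.
Distances from the field point to each charge: r₁ = 0.891 m, r₂ = 1.07 m, r₃ = 1.54 m, r₄ = 1.41 m.
V = k[(9.11×10⁻⁹)/(0.891) + (6.36×10⁻⁹)/(1.07) + (7.27×10⁻⁹)/(1.54) + (6.87×10⁻⁹)/(1.41)] = 232 V.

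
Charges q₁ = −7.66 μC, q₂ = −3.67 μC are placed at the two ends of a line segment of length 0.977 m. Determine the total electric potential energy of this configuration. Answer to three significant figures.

0.259 J

The assembly work is the sum of pairwise potential energies, U = Σ_{i<j} kqᵢqⱼ/rᵢⱼ.
The separation is r = 0.977 m.
U = (0.259) = 0.259 J.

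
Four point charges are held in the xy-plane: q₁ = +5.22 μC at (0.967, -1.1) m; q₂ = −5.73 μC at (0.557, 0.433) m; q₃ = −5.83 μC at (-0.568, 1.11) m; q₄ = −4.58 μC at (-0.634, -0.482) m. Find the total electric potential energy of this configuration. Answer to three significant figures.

The work to assemble the configuration equals its total potential energy, U = Σ kqᵢqⱼ/rᵢⱼ over all pairs.
Pair separations: r₁₂ = 1.59 m, r₁₃ = 2.69 m, r₁₄ = 1.72 m, r₂₃ = 1.31 m, r₂₄ = 1.50 m, r₃₄ = 1.59 m.
Summing all 6 pair terms gives U = 0.140 J.

0.140 J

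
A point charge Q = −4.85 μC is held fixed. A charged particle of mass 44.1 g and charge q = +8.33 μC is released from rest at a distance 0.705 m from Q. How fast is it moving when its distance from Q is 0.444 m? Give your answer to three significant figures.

Only the electrostatic force acts, so mechanical energy is conserved: ½mv² = U₁ − U₂ = kQq(1/r₁ − 1/r₂).
U₁ − U₂ = (8.99×10⁹ N·m²/C²)(-4.85×10⁻⁶ C)(8.33×10⁻⁶ C)(1/0.705 − 1/0.444) = 0.303 J.
v = √(2·0.303/0.0441) = 3.71 m/s.

3.71 m/s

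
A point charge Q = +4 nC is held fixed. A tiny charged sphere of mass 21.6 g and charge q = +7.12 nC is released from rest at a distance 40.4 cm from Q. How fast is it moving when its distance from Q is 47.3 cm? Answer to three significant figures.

Only the electrostatic force acts, so mechanical energy is conserved: ½mv² = U₁ − U₂ = kQq(1/r₁ − 1/r₂).
U₁ − U₂ = (8.99×10⁹ N·m²/C²)(4.00×10⁻⁹ C)(7.12×10⁻⁹ C)(1/0.404 − 1/0.473) = 9.24×10⁻⁸ J.
v = √(2·9.24×10⁻⁸/0.0216) = 2.93×10⁻³ m/s.

2.93×10⁻³ m/s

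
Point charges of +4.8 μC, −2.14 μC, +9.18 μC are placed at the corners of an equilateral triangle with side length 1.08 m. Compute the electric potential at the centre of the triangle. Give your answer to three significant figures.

Electric potential is a scalar, so the contributions from each charge add algebraically: V = Σ kqᵢ/rᵢ.
The distance from each vertex to the centroid is a/√3 = 0.624 m.
V = k[(4.80×10⁻⁶)/(0.624) + (-2.14×10⁻⁶)/(0.624) + (9.18×10⁻⁶)/(0.624)] = 1.71×10⁵ V.

1.71×10⁵ V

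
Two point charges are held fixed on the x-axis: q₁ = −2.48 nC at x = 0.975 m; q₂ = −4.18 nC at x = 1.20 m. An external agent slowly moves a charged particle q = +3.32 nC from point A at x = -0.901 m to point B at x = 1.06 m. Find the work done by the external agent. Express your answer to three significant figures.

For quasistatic motion the external work equals the change in potential energy: W_ext = qΔV = q(V_B − V_A).
At A: distances to the source charges are 1.88 m, 2.10 m; V_A = Σ kqᵢ/rᵢ = -29.8 V.
At B: distances to the source charges are 0.0850 m, 0.140 m; V_B = Σ kqᵢ/rᵢ = -531 V.
ΔV = V_B − V_A = -501 V.
W_ext = qΔV = (3.32×10⁻⁹ C)(-501 V) = -1.66×10⁻⁶ J.

-1.66×10⁻⁶ J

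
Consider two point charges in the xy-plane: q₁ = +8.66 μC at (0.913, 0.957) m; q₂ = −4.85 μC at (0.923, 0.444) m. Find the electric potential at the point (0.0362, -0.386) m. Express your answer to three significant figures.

1.26×10⁴ V

Electric potential is a scalar, so the contributions from each charge add algebraically: V = Σ kqᵢ/rᵢ.
Distances from the field point to each charge: r₁ = 1.60 m, r₂ = 1.21 m.
V = k[(8.66×10⁻⁶)/(1.60) + (-4.85×10⁻⁶)/(1.21)] = 1.26×10⁴ V.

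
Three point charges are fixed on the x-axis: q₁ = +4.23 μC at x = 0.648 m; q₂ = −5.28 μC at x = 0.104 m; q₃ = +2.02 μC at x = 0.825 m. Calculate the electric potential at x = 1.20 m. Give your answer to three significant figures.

Electric potential is a scalar, so the contributions from each charge add algebraically: V = Σ kqᵢ/rᵢ.
Distances from the field point to each charge: r₁ = 0.552 m, r₂ = 1.10 m, r₃ = 0.375 m.
V = k[(4.23×10⁻⁶)/(0.552) + (-5.28×10⁻⁶)/(1.10) + (2.02×10⁻⁶)/(0.375)] = 7.40×10⁴ V.

7.40×10⁴ V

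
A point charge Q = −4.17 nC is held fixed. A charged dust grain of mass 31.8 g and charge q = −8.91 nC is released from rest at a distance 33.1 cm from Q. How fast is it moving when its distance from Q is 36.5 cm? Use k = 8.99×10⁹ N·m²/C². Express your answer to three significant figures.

Only the electrostatic force acts, so mechanical energy is conserved: ½mv² = U₁ − U₂ = kQq(1/r₁ − 1/r₂).
U₁ − U₂ = (8.99×10⁹ N·m²/C²)(-4.17×10⁻⁹ C)(-8.91×10⁻⁹ C)(1/0.331 − 1/0.365) = 9.40×10⁻⁸ J.
v = √(2·9.40×10⁻⁸/0.0318) = 2.43×10⁻³ m/s.

2.43×10⁻³ m/s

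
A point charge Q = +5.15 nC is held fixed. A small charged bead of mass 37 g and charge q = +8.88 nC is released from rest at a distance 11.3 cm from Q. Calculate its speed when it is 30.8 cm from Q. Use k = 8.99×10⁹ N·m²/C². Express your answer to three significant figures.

Only the electrostatic force acts, so mechanical energy is conserved: ½mv² = U₁ − U₂ = kQq(1/r₁ − 1/r₂).
U₁ − U₂ = (8.99×10⁹ N·m²/C²)(5.15×10⁻⁹ C)(8.88×10⁻⁹ C)(1/0.113 − 1/0.308) = 2.30×10⁻⁶ J.
v = √(2·2.30×10⁻⁶/0.0370) = 0.0112 m/s.

0.0112 m/s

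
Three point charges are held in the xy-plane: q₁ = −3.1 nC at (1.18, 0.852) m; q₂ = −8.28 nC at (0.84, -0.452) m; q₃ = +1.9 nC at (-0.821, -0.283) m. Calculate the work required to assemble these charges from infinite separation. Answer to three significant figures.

6.35×10⁻⁸ J

The work to assemble the configuration equals its total potential energy, U = Σ kqᵢqⱼ/rᵢⱼ over all pairs.
Pair separations: r₁₂ = 1.35 m, r₁₃ = 2.30 m, r₂₃ = 1.67 m.
U = (1.71×10⁻⁷) + (-2.30×10⁻⁸) + (-8.47×10⁻⁸) = 6.35×10⁻⁸ J.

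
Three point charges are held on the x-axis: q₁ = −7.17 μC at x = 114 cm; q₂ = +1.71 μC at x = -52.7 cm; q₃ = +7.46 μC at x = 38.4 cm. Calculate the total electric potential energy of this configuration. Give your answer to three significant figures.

-0.576 J

The work to assemble the configuration equals its total potential energy, U = Σ kqᵢqⱼ/rᵢⱼ over all pairs.
Pair separations: r₁₂ = 1.67 m, r₁₃ = 0.756 m, r₂₃ = 0.911 m.
U = (-0.0661) + (-0.636) + (0.126) = -0.576 J.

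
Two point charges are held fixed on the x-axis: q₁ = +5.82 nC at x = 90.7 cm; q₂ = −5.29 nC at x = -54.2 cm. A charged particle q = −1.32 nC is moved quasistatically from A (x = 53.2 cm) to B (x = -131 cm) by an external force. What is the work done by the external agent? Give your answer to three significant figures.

1.76×10⁻⁷ J

For quasistatic motion the external work equals the change in potential energy: W_ext = qΔV = q(V_B − V_A).
At A: distances to the source charges are 0.375 m, 1.07 m; V_A = Σ kqᵢ/rᵢ = 95.2 V.
At B: distances to the source charges are 2.22 m, 0.768 m; V_B = Σ kqᵢ/rᵢ = -38.3 V.
ΔV = V_B − V_A = -134 V.
W_ext = qΔV = (-1.32×10⁻⁹ C)(-134 V) = 1.76×10⁻⁷ J.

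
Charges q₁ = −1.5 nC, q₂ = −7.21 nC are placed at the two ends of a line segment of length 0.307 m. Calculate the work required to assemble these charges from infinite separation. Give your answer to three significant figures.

The work to assemble the configuration equals its total potential energy, U = Σ kqᵢqⱼ/rᵢⱼ over all pairs.
The separation is r = 0.307 m.
U = (3.17×10⁻⁷) = 3.17×10⁻⁷ J.

3.17×10⁻⁷ J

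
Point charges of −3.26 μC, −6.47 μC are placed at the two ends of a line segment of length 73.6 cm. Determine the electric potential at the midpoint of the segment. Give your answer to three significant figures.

-2.38×10⁵ V

Electric potential is a scalar, so the contributions from each charge add algebraically: V = Σ kqᵢ/rᵢ.
Each charge is 0.368 m from the midpoint.
V = k[(-3.26×10⁻⁶)/(0.368) + (-6.47×10⁻⁶)/(0.368)] = -2.38×10⁵ V.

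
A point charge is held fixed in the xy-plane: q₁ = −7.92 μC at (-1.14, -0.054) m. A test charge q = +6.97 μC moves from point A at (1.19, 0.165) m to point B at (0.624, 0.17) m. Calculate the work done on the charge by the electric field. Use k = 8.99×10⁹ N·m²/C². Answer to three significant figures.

0.0670 J

The work done by the electric force is W_field = −ΔU = −q(V_B − V_A) = q(V_A − V_B).
At A: distance to the source charge is 2.34 m; V_A = kq₁/r = -3.04×10⁴ V.
At B: distance to the source charge is 1.78 m; V_B = kq₁/r = -4.00×10⁴ V.
ΔV = V_B − V_A = -9620 V.
W_field = −qΔV = −(6.97×10⁻⁶ C)(-9620 V) = 0.0670 J.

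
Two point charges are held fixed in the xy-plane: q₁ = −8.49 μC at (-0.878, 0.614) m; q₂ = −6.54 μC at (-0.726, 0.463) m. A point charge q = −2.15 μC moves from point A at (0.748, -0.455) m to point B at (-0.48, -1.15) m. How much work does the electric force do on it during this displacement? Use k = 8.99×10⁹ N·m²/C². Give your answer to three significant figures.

The work done by the electric force is W_field = −ΔU = −q(V_B − V_A) = q(V_A − V_B).
At A: distances to the source charges are 1.95 m, 1.74 m; V_A = Σ kqᵢ/rᵢ = -7.31×10⁴ V.
At B: distances to the source charges are 1.81 m, 1.63 m; V_B = Σ kqᵢ/rᵢ = -7.82×10⁴ V.
ΔV = V_B − V_A = -5160 V.
W_field = −qΔV = −(-2.15×10⁻⁶ C)(-5160 V) = -0.0111 J.

-0.0111 J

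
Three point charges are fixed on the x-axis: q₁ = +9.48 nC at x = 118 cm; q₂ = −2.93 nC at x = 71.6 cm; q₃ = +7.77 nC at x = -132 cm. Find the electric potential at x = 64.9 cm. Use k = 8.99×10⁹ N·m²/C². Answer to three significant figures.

The total potential is the scalar sum of each charge's contribution, V = Σ kqᵢ/rᵢ.
Distances from the field point to each charge: r₁ = 0.531 m, r₂ = 0.0670 m, r₃ = 1.97 m.
V = k[(9.48×10⁻⁹)/(0.531) + (-2.93×10⁻⁹)/(0.0670) + (7.77×10⁻⁹)/(1.97)] = -197 V.

-197 V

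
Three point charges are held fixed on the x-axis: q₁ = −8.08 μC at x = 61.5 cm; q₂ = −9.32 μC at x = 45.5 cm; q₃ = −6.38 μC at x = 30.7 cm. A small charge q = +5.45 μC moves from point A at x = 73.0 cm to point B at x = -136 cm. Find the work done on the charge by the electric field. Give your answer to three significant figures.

-5.20 J

The work done by the electric force is W_field = −ΔU = −q(V_B − V_A) = q(V_A − V_B).
At A: distances to the source charges are 0.115 m, 0.275 m, 0.423 m; V_A = Σ kqᵢ/rᵢ = -1.07×10⁶ V.
At B: distances to the source charges are 1.98 m, 1.82 m, 1.67 m; V_B = Σ kqᵢ/rᵢ = -1.17×10⁵ V.
ΔV = V_B − V_A = 9.55×10⁵ V.
W_field = −qΔV = −(5.45×10⁻⁶ C)(9.55×10⁵ V) = -5.20 J.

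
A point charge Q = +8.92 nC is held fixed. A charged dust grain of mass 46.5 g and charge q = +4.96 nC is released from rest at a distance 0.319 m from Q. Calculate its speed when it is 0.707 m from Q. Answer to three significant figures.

5.43×10⁻³ m/s

Only the electrostatic force acts, so mechanical energy is conserved: ½mv² = U₁ − U₂ = kQq(1/r₁ − 1/r₂).
U₁ − U₂ = (8.99×10⁹ N·m²/C²)(8.92×10⁻⁹ C)(4.96×10⁻⁹ C)(1/0.319 − 1/0.707) = 6.84×10⁻⁷ J.
v = √(2·6.84×10⁻⁷/0.0465) = 5.43×10⁻³ m/s.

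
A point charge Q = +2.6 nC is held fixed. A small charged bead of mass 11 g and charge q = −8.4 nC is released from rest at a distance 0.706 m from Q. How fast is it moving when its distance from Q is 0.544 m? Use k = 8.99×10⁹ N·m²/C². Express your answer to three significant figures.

Only the electrostatic force acts, so mechanical energy is conserved: ½mv² = U₁ − U₂ = kQq(1/r₁ − 1/r₂).
U₁ − U₂ = (8.99×10⁹ N·m²/C²)(2.60×10⁻⁹ C)(-8.40×10⁻⁹ C)(1/0.706 − 1/0.544) = 8.28×10⁻⁸ J.
v = √(2·8.28×10⁻⁸/0.0110) = 3.88×10⁻³ m/s.

3.88×10⁻³ m/s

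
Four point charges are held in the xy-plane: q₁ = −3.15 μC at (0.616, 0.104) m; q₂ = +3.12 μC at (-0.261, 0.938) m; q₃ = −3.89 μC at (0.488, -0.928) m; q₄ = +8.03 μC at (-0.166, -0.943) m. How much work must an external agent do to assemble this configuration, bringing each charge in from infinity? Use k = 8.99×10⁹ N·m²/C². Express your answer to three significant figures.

The assembly work is the sum of pairwise potential energies, U = Σ_{i<j} kqᵢqⱼ/rᵢⱼ.
Pair separations: r₁₂ = 1.21 m, r₁₃ = 1.04 m, r₁₄ = 1.31 m, r₂₃ = 2.01 m, r₂₄ = 1.88 m, r₃₄ = 0.654 m.
Summing all 6 pair terms gives U = -0.505 J.

-0.505 J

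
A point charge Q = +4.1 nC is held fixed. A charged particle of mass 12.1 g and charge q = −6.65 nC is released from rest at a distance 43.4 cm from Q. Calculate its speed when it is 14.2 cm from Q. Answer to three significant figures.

0.0139 m/s

Only the electrostatic force acts, so mechanical energy is conserved: ½mv² = U₁ − U₂ = kQq(1/r₁ − 1/r₂).
U₁ − U₂ = (8.99×10⁹ N·m²/C²)(4.10×10⁻⁹ C)(-6.65×10⁻⁹ C)(1/0.434 − 1/0.142) = 1.16×10⁻⁶ J.
v = √(2·1.16×10⁻⁶/0.0121) = 0.0139 m/s.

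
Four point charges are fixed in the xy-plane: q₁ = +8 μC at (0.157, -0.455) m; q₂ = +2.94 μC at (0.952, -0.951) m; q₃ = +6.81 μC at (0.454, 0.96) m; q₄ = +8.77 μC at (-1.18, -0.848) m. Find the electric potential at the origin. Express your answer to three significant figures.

2.81×10⁵ V

The total potential is the scalar sum of each charge's contribution, V = Σ kqᵢ/rᵢ.
Distances from the field point to each charge: r₁ = 0.481 m, r₂ = 1.35 m, r₃ = 1.06 m, r₄ = 1.45 m.
V = k[(8.00×10⁻⁶)/(0.481) + (2.94×10⁻⁶)/(1.35) + (6.81×10⁻⁶)/(1.06) + (8.77×10⁻⁶)/(1.45)] = 2.81×10⁵ V.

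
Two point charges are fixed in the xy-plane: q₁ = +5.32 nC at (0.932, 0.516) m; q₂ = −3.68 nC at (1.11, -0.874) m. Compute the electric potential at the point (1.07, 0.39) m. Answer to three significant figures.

The total potential is the scalar sum of each charge's contribution, V = Σ kqᵢ/rᵢ.
Distances from the field point to each charge: r₁ = 0.187 m, r₂ = 1.26 m.
V = k[(5.32×10⁻⁹)/(0.187) + (-3.68×10⁻⁹)/(1.26)] = 230 V.

230 V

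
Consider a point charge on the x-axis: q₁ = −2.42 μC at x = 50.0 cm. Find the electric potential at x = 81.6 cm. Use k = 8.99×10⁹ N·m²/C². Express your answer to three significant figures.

Electric potential is a scalar, so the contributions from each charge add algebraically: V = Σ kqᵢ/rᵢ.
V = k[(-2.42×10⁻⁶)/(0.316)] = -6.88×10⁴ V.

-6.88×10⁴ V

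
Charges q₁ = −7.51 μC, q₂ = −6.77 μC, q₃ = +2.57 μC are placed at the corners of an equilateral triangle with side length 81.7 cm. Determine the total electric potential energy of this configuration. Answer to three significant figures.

0.156 J

The work to assemble the configuration equals its total potential energy, U = Σ kqᵢqⱼ/rᵢⱼ over all pairs.
All three pair separations equal the side length, 0.817 m.
U = (0.559) + (-0.212) + (-0.191) = 0.156 J.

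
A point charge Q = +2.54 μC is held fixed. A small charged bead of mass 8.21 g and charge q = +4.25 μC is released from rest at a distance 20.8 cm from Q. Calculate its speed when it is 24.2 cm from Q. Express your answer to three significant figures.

4.00 m/s

Only the electrostatic force acts, so mechanical energy is conserved: ½mv² = U₁ − U₂ = kQq(1/r₁ − 1/r₂).
U₁ − U₂ = (8.99×10⁹ N·m²/C²)(2.54×10⁻⁶ C)(4.25×10⁻⁶ C)(1/0.208 − 1/0.242) = 0.0656 J.
v = √(2·0.0656/8.21×10⁻³) = 4.00 m/s.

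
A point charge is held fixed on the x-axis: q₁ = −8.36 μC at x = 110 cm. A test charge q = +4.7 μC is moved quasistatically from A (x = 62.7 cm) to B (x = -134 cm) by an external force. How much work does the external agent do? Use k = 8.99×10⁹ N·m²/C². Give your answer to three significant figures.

0.602 J

For quasistatic motion the external work equals the change in potential energy: W_ext = qΔV = q(V_B − V_A).
At A: distance to the source charge is 0.473 m; V_A = kq₁/r = -1.59×10⁵ V.
At B: distance to the source charge is 2.44 m; V_B = kq₁/r = -3.08×10⁴ V.
ΔV = V_B − V_A = 1.28×10⁵ V.
W_ext = qΔV = (4.70×10⁻⁶ C)(1.28×10⁵ V) = 0.602 J.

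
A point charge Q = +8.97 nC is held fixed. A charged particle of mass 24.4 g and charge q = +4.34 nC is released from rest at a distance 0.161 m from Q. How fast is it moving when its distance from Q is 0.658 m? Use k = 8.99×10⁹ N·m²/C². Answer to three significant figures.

Only the electrostatic force acts, so mechanical energy is conserved: ½mv² = U₁ − U₂ = kQq(1/r₁ − 1/r₂).
U₁ − U₂ = (8.99×10⁹ N·m²/C²)(8.97×10⁻⁹ C)(4.34×10⁻⁹ C)(1/0.161 − 1/0.658) = 1.64×10⁻⁶ J.
v = √(2·1.64×10⁻⁶/0.0244) = 0.0116 m/s.

0.0116 m/s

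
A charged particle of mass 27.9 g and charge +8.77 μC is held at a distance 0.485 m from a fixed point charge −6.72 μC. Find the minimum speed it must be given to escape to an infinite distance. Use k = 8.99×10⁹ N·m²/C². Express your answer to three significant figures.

8.85 m/s

To just escape, total mechanical energy must reach zero at infinity: ½mv²_min + U = 0, so ½mv²_min = −U = |kQq|/r.
|U| = |kQq|/r = (8.99×10⁹ N·m²/C²)(6.72×10⁻⁶)(8.77×10⁻⁶)/(0.485) = 1.09 J.
v_min = √(2|U|/m) = √(2·1.09/0.0279) = 8.85 m/s.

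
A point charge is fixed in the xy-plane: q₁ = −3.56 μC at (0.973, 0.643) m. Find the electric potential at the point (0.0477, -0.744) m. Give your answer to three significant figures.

-1.92×10⁴ V

The total potential is the scalar sum of each charge's contribution, V = Σ kqᵢ/rᵢ.
Distances from the field point to each charge: r₁ = 1.67 m.
V = k[(-3.56×10⁻⁶)/(1.67)] = -1.92×10⁴ V.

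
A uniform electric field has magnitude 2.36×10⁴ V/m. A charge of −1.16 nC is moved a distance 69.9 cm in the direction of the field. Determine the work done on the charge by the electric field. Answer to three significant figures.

The potential change for a displacement 69.9 cm in the direction of the field is ΔV = −Ed = -1.65×10⁴ V.
W_field = −qΔV = -1.91×10⁻⁵ J.

-1.91×10⁻⁵ J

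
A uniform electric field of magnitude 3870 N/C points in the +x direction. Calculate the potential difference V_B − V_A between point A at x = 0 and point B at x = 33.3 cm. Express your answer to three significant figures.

-1290 V

In a uniform field, potential decreases in the direction of E: V_B − V_A = −E·Δx.
V_B − V_A = −(3870 V/m)(0.333 m) = -1290 V.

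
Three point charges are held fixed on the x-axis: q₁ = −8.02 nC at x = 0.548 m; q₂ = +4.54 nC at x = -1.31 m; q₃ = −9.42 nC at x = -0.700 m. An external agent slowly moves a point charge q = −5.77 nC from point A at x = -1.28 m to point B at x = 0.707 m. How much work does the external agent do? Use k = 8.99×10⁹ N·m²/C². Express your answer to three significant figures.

9.63×10⁻⁶ J

For quasistatic motion the external work equals the change in potential energy: W_ext = qΔV = q(V_B − V_A).
At A: distances to the source charges are 1.83 m, 0.0300 m, 0.580 m; V_A = Σ kqᵢ/rᵢ = 1180 V.
At B: distances to the source charges are 0.159 m, 2.02 m, 1.41 m; V_B = Σ kqᵢ/rᵢ = -493 V.
ΔV = V_B − V_A = -1670 V.
W_ext = qΔV = (-5.77×10⁻⁹ C)(-1670 V) = 9.63×10⁻⁶ J.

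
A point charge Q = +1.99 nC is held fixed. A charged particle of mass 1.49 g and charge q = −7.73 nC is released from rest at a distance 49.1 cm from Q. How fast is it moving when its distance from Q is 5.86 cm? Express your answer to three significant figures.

0.0528 m/s

Only the electrostatic force acts, so mechanical energy is conserved: ½mv² = U₁ − U₂ = kQq(1/r₁ − 1/r₂).
U₁ − U₂ = (8.99×10⁹ N·m²/C²)(1.99×10⁻⁹ C)(-7.73×10⁻⁹ C)(1/0.491 − 1/0.0586) = 2.08×10⁻⁶ J.
v = √(2·2.08×10⁻⁶/1.49×10⁻³) = 0.0528 m/s.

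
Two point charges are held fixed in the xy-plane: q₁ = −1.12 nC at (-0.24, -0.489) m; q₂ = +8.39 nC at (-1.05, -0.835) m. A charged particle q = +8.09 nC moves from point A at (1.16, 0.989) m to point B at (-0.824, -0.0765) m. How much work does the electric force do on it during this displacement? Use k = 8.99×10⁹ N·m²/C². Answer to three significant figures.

The work done by the electric force is W_field = −ΔU = −q(V_B − V_A) = q(V_A − V_B).
At A: distances to the source charges are 2.04 m, 2.87 m; V_A = Σ kqᵢ/rᵢ = 21.4 V.
At B: distances to the source charges are 0.715 m, 0.791 m; V_B = Σ kqᵢ/rᵢ = 81.2 V.
ΔV = V_B − V_A = 59.8 V.
W_field = −qΔV = −(8.09×10⁻⁹ C)(59.8 V) = -4.84×10⁻⁷ J.

-4.84×10⁻⁷ J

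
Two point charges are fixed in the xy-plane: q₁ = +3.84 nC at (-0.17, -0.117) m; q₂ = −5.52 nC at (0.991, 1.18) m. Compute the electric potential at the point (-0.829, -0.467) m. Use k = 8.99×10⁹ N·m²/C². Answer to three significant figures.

The total potential is the scalar sum of each charge's contribution, V = Σ kqᵢ/rᵢ.
Distances from the field point to each charge: r₁ = 0.746 m, r₂ = 2.45 m.
V = k[(3.84×10⁻⁹)/(0.746) + (-5.52×10⁻⁹)/(2.45)] = 26.0 V.

26.0 V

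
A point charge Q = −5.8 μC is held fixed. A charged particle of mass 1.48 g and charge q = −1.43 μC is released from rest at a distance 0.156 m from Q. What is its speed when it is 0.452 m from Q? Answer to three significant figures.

Only the electrostatic force acts, so mechanical energy is conserved: ½mv² = U₁ − U₂ = kQq(1/r₁ − 1/r₂).
U₁ − U₂ = (8.99×10⁹ N·m²/C²)(-5.80×10⁻⁶ C)(-1.43×10⁻⁶ C)(1/0.156 − 1/0.452) = 0.313 J.
v = √(2·0.313/1.48×10⁻³) = 20.6 m/s.

20.6 m/s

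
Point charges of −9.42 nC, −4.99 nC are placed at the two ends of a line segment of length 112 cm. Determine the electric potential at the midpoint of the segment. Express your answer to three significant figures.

-231 V

The total potential is the scalar sum of each charge's contribution, V = Σ kqᵢ/rᵢ.
Each charge is 0.560 m from the midpoint.
V = k[(-9.42×10⁻⁹)/(0.560) + (-4.99×10⁻⁹)/(0.560)] = -231 V.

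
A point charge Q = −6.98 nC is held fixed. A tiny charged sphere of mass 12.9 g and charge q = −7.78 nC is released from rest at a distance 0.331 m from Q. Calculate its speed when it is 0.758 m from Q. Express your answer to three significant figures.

0.0113 m/s

Only the electrostatic force acts, so mechanical energy is conserved: ½mv² = U₁ − U₂ = kQq(1/r₁ − 1/r₂).
U₁ − U₂ = (8.99×10⁹ N·m²/C²)(-6.98×10⁻⁹ C)(-7.78×10⁻⁹ C)(1/0.331 − 1/0.758) = 8.31×10⁻⁷ J.
v = √(2·8.31×10⁻⁷/0.0129) = 0.0113 m/s.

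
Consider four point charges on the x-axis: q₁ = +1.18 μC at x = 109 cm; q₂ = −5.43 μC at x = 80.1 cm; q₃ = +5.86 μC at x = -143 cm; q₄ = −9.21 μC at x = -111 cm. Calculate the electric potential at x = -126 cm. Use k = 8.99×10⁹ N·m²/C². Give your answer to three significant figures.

-2.61×10⁵ V

Electric potential is a scalar, so the contributions from each charge add algebraically: V = Σ kqᵢ/rᵢ.
Distances from the field point to each charge: r₁ = 2.35 m, r₂ = 2.06 m, r₃ = 0.170 m, r₄ = 0.150 m.
V = k[(1.18×10⁻⁶)/(2.35) + (-5.43×10⁻⁶)/(2.06) + (5.86×10⁻⁶)/(0.170) + (-9.21×10⁻⁶)/(0.150)] = -2.61×10⁵ V.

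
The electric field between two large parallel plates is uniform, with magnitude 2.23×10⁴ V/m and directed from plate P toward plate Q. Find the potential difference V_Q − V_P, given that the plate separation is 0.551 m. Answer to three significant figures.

-1.23×10⁴ V

In a uniform field, potential decreases in the direction of E: ΔV = −E·d for a displacement d parallel to E.
Going from P to Q is a displacement of 0.551 m along the field, so V_Q − V_P = −Ed = -1.23×10⁴ V.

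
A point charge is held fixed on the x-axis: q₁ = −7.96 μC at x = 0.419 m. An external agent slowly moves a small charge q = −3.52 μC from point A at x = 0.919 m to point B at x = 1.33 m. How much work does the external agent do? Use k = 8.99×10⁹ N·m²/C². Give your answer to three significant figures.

-0.227 J

For quasistatic motion the external work equals the change in potential energy: W_ext = qΔV = q(V_B − V_A).
At A: distance to the source charge is 0.500 m; V_A = kq₁/r = -1.43×10⁵ V.
At B: distance to the source charge is 0.911 m; V_B = kq₁/r = -7.86×10⁴ V.
ΔV = V_B − V_A = 6.46×10⁴ V.
W_ext = qΔV = (-3.52×10⁻⁶ C)(6.46×10⁴ V) = -0.227 J.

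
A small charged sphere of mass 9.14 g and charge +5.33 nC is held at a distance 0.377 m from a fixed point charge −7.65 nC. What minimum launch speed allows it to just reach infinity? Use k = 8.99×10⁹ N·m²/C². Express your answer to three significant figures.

0.0146 m/s

To just escape, total mechanical energy must reach zero at infinity: ½mv²_min + U = 0, so ½mv²_min = −U = |kQq|/r.
|U| = |kQq|/r = (8.99×10⁹ N·m²/C²)(7.65×10⁻⁹)(5.33×10⁻⁹)/(0.377) = 9.72×10⁻⁷ J.
v_min = √(2|U|/m) = √(2·9.72×10⁻⁷/9.14×10⁻³) = 0.0146 m/s.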